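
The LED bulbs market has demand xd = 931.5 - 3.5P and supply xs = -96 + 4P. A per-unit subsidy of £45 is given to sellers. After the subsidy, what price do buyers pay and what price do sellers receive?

Pre-subsidy: 931.5 - 3.5P = -96 + 4P gives P* = 137, x* = 452.
With the subsidy, sellers receive Ps = Pb + 45 for each unit, where Pb is the price buyers pay.
Supply in terms of Pb becomes xs = -96 + 4(Pb + 45) = 84 + 4Pb. Setting this equal to demand: 931.5 - 3.5Pb = 84 + 4Pb, so Pb = 113.
Sellers receive Ps = 113 + 45 = 158; x' = 931.5 − 3.5·113 = 536.

Buyers pay £113; sellers receive £158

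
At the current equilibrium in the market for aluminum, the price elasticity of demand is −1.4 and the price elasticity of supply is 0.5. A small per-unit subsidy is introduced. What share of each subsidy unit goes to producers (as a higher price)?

Producer share = 14/19

For a small subsidy around the equilibrium, the benefit split depends on the relative slopes, which at a point are proportional to the elasticities.
Buyer share = εs/(εs + |εd|) = 0.5/(0.5 + 1.4) = 5/19; seller share = |εd|/(εs + |εd|) = 14/19.
So producers capture 14/19 of the subsidy.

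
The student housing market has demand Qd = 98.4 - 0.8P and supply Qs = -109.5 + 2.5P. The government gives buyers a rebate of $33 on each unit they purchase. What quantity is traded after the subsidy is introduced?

Q' = 68

Pre-subsidy: 98.4 - 0.8P = -109.5 + 2.5P gives P* = 63, Q* = 48.
With the rebate, buyers effectively pay Pb = Ps − 33, where Ps is the price sellers receive.
Demand in terms of Ps becomes Qd = 98.4 − 0.8(Ps − 33) = 124.8 - 0.8Ps. Setting this equal to supply: 124.8 - 0.8Ps = -109.5 + 2.5Ps, so Ps = 71.
Buyers pay Pb = 71 − 33 = 38; Q' = -109.5 + 2.5·71 = 68.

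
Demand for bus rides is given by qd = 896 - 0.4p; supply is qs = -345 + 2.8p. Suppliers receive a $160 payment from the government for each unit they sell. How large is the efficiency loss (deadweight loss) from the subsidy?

Pre-subsidy: 896 - 0.4p = -345 + 2.8p gives p* = 387.8125, q* = 740.875.
With the subsidy, sellers receive ps = pb + 160 for each unit, where pb is the price buyers pay.
Supply in terms of pb becomes qs = -345 + 2.8(pb + 160) = 103 + 2.8pb. Setting this equal to demand: 896 - 0.4pb = 103 + 2.8pb, so pb = 247.8125.
Sellers receive ps = 247.8125 + 160 = 407.8125; q' = 896 − 0.4·247.8125 = 796.875.
The subsidy expands output by 796.875 − 740.875 = 56 past the efficient level; on those units the gap between marginal cost and willingness to pay runs from 0 up to 160.
DWL = ½ × 160 × 56 = 4480.

Deadweight loss = $4480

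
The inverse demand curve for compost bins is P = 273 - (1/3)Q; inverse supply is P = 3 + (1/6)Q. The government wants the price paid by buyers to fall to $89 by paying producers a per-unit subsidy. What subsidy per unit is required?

Required subsidy s = $6 per unit

At a buyer price of 89, quantity demanded is 819 − 3·89 = 552.
Sellers supply 552 only when they receive Ps = 3 + (1/6)·552 = 95.
s = Ps − Pb = 95 − 89 = 6.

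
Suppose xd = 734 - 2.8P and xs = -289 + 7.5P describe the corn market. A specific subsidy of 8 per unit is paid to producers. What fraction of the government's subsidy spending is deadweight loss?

Pre-subsidy: 734 - 2.8P = -289 + 7.5P gives P* = 10230/103, x* = 46958/103.
With the subsidy, sellers receive Ps = Pb + 8 for each unit, where Pb is the price buyers pay.
Supply in terms of Pb becomes xs = -289 + 7.5(Pb + 8) = -229 + 7.5Pb. Setting this equal to demand: 734 - 2.8Pb = -229 + 7.5Pb, so Pb = 9630/103.
Sellers receive Ps = 9630/103 + 8 = 10454/103; x' = 734 − 2.8·(9630/103) = 48638/103.
ΔCS = ½(46958/103 + 48638/103)(10230/103 − 9630/103) = 28678800/10609; ΔPS = ½(46958/103 + 48638/103)(10454/103 − 10230/103) = 10706752/10609.
Government spending = 8 × 48638/103 = 389104/103.
DWL = ½ × 8 × (48638/103 − 46958/103) = 6720/103; fraction = (6720/103) / (389104/103) = 420/24319.

DWL / government spending = 420/24319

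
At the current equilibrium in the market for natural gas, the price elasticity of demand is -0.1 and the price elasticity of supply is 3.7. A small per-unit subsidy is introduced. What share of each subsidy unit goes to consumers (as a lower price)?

For a small subsidy around the equilibrium, the benefit split depends on the relative slopes, which at a point are proportional to the elasticities.
Buyer share = εs/(εs + |εd|) = 3.7/(3.7 + 0.1) = 37/38; seller share = |εd|/(εs + |εd|) = 1/38.

Consumer share = 37/38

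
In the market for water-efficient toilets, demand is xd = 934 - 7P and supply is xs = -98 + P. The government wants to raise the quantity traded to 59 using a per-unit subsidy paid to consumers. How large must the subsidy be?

Required subsidy s = 32 per unit

At x = 59, invert demand for the buyer price: Pb = (934 − 59)/7 = 125; invert supply for the seller price: Ps = (59 − (-98))/1 = 157.
The subsidy must fill the gap: s = Ps − Pb = 157 − 125 = 32.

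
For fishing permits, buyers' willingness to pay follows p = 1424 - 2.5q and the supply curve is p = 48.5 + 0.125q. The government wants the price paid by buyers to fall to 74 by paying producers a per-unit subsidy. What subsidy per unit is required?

Required subsidy s = 42 per unit

At a buyer price of 74, quantity demanded is 569.6 − 0.4·74 = 540.
Sellers supply 540 only when they receive ps = 48.5 + 0.125·540 = 116.
s = ps − pb = 116 − 74 = 42.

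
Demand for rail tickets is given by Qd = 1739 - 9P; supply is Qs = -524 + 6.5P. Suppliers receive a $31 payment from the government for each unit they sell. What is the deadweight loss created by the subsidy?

Deadweight loss = $1813.5

Pre-subsidy: 1739 - 9P = -524 + 6.5P gives P* = 146, Q* = 425.
With the subsidy, sellers receive Ps = Pb + 31 for each unit, where Pb is the price buyers pay.
Supply in terms of Pb becomes Qs = -524 + 6.5(Pb + 31) = -322.5 + 6.5Pb. Setting this equal to demand: 1739 - 9Pb = -322.5 + 6.5Pb, so Pb = 133.
Sellers receive Ps = 133 + 31 = 164; Q' = 1739 − 9·133 = 542.
The subsidy expands output by 542 − 425 = 117 past the efficient level; on those units the gap between marginal cost and willingness to pay runs from 0 up to 31.
DWL = ½ × 31 × 117 = 1813.5.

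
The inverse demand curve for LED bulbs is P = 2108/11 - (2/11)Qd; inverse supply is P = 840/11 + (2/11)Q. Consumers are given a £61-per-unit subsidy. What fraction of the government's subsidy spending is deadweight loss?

DWL / government spending = 671/3878

Pre-subsidy: 2108/11 - (2/11)Q = 840/11 + (2/11)Q gives Q* = 317 and P* = 134.
With the rebate, buyers effectively pay Pb = Ps − 61, where Ps is the price sellers receive.
On the curves, Pb = 2108/11 - (2/11)Q and Ps = 840/11 + (2/11)Q; the wedge Ps − Pb = 61 gives 840/11 + (2/11)Q − (2108/11 - (2/11)Q) = 61, so Q' = 484.75.
Then Pb = 2108/11 − (2/11)·484.75 = 103.5 and Ps = 840/11 + (2/11)·484.75 = 164.5.
ΔCS = ½(317 + 484.75)(134 − 103.5) = 12226.6875; ΔPS = ½(317 + 484.75)(164.5 − 134) = 12226.6875.
Government spending = 61 × 484.75 = 29569.75.
DWL = ½ × 61 × (484.75 − 317) = 5116.375; fraction = 5116.375 / 29569.75 = 671/3878.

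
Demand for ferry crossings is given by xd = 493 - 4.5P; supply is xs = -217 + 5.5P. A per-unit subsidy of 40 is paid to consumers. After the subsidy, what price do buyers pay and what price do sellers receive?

Pre-subsidy: 493 - 4.5P = -217 + 5.5P gives P* = 71, x* = 173.5.
With the rebate, buyers effectively pay Pb = Ps − 40, where Ps is the price sellers receive.
Demand in terms of Ps becomes xd = 493 − 4.5(Ps − 40) = 673 - 4.5Ps. Setting this equal to supply: 673 - 4.5Ps = -217 + 5.5Ps, so Ps = 89.
Buyers pay Pb = 89 − 40 = 49; x' = -217 + 5.5·89 = 272.5.

Buyers pay 49; sellers receive 89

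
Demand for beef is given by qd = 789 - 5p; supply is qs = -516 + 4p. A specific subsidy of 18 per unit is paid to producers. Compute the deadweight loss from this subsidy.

Deadweight loss = 360

Pre-subsidy: 789 - 5p = -516 + 4p gives p* = 145, q* = 64.
With the subsidy, sellers receive ps = pb + 18 for each unit, where pb is the price buyers pay.
Supply in terms of pb becomes qs = -516 + 4(pb + 18) = -444 + 4pb. Setting this equal to demand: 789 - 5pb = -444 + 4pb, so pb = 137.
Sellers receive ps = 137 + 18 = 155; q' = 789 − 5·137 = 104.
The subsidy expands output by 104 − 64 = 40 past the efficient level; on those units the gap between marginal cost and willingness to pay runs from 0 up to 18.
DWL = ½ × 18 × 40 = 360.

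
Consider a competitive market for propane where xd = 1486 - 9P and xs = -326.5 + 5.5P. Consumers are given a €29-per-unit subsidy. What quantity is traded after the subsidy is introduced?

Pre-subsidy: 1486 - 9P = -326.5 + 5.5P gives P* = 125, x* = 361.
With the rebate, buyers effectively pay Pb = Ps − 29, where Ps is the price sellers receive.
Demand in terms of Ps becomes xd = 1486 − 9(Ps − 29) = 1747 - 9Ps. Setting this equal to supply: 1747 - 9Ps = -326.5 + 5.5Ps, so Ps = 143.
Buyers pay Pb = 143 − 29 = 114; x' = -326.5 + 5.5·143 = 460.

x' = 460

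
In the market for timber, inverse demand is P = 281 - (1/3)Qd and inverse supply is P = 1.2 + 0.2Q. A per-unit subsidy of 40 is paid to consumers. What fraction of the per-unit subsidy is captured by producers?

Producer share = 0.375

Pre-subsidy: 281 - (1/3)Q = 1.2 + 0.2Q gives Q* = 524.625 and P* = 106.125.
With the rebate, buyers effectively pay Pb = Ps − 40, where Ps is the price sellers receive.
On the curves, Pb = 281 - (1/3)Q and Ps = 1.2 + 0.2Q; the wedge Ps − Pb = 40 gives 1.2 + 0.2Q − (281 - (1/3)Q) = 40, so Q' = 599.625.
Then Pb = 281 − (1/3)·599.625 = 81.125 and Ps = 1.2 + 0.2·599.625 = 121.125.
Buyers' price falls by P* − Pb = 106.125 − 81.125 = 25; sellers' price rises by Ps − P* = 121.125 − 106.125 = 15.
So producers capture 15/40 = 0.375 of each unit of subsidy.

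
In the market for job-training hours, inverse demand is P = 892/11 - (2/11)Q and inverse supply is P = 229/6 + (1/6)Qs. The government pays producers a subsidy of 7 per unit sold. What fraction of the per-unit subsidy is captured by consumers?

Pre-subsidy: 892/11 - (2/11)Q = 229/6 + (1/6)Q gives Q* = 2833/23 and P* = 1350/23.
With the subsidy, sellers receive Ps = Pb + 7 for each unit, where Pb is the price buyers pay.
On the curves, Pb = 892/11 - (2/11)Q and Ps = 229/6 + (1/6)Q; the wedge Ps − Pb = 7 gives 229/6 + (1/6)Q − (892/11 - (2/11)Q) = 7, so Q' = 3295/23.
Then Pb = 892/11 − (2/11)·(3295/23) = 1266/23 and Ps = 229/6 + (1/6)·(3295/23) = 1427/23.
Buyers' price falls by P* − Pb = 1350/23 − 1266/23 = 84/23; sellers' price rises by Ps − P* = 1427/23 − 1350/23 = 77/23.
So consumers capture (84/23)/7 = 12/23 of each unit of subsidy.

Consumer share = 12/23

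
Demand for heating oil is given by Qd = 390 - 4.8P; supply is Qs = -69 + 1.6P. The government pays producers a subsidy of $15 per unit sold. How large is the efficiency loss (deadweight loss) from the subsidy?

Deadweight loss = $135

Pre-subsidy: 390 - 4.8P = -69 + 1.6P gives P* = 71.71875, Q* = 45.75.
With the subsidy, sellers receive Ps = Pb + 15 for each unit, where Pb is the price buyers pay.
Supply in terms of Pb becomes Qs = -69 + 1.6(Pb + 15) = -45 + 1.6Pb. Setting this equal to demand: 390 - 4.8Pb = -45 + 1.6Pb, so Pb = 67.96875.
Sellers receive Ps = 67.96875 + 15 = 82.96875; Q' = 390 − 4.8·67.96875 = 63.75.
The subsidy expands output by 63.75 − 45.75 = 18 past the efficient level; on those units the gap between marginal cost and willingness to pay runs from 0 up to 15.
DWL = ½ × 15 × 18 = 135.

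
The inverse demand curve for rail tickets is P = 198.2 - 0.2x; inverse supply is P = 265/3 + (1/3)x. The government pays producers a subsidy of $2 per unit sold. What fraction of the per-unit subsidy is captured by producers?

Producer share = 0.625

Pre-subsidy: 198.2 - 0.2x = 265/3 + (1/3)x gives x* = 206 and P* = 157.
With the subsidy, sellers receive Ps = Pb + 2 for each unit, where Pb is the price buyers pay.
On the curves, Pb = 198.2 - 0.2x and Ps = 265/3 + (1/3)x; the wedge Ps − Pb = 2 gives 265/3 + (1/3)x − (198.2 - 0.2x) = 2, so x' = 209.75.
Then Pb = 198.2 − 0.2·209.75 = 156.25 and Ps = 265/3 + (1/3)·209.75 = 158.25.
Buyers' price falls by P* − Pb = 157 − 156.25 = 0.75; sellers' price rises by Ps − P* = 158.25 − 157 = 1.25.
So producers capture 1.25/2 = 0.625 of each unit of subsidy.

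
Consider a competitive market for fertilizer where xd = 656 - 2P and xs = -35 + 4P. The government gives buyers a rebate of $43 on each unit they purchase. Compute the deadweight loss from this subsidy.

Deadweight loss = 3698/3

Pre-subsidy: 656 - 2P = -35 + 4P gives P* = 691/6, x* = 1277/3.
With the rebate, buyers effectively pay Pb = Ps − 43, where Ps is the price sellers receive.
Demand in terms of Ps becomes xd = 656 − 2(Ps − 43) = 742 - 2Ps. Setting this equal to supply: 742 - 2Ps = -35 + 4Ps, so Ps = 129.5.
Buyers pay Pb = 129.5 − 43 = 86.5; x' = -35 + 4·129.5 = 483.
The subsidy expands output by 483 − 1277/3 = 172/3 past the efficient level; on those units the gap between marginal cost and willingness to pay runs from 0 up to 43.
DWL = ½ × 43 × 172/3 = 3698/3.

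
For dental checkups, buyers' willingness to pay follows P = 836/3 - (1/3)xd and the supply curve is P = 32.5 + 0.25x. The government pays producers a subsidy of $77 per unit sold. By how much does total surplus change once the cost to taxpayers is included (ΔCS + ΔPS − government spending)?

Net change in total surplus = -$5082

Pre-subsidy: 836/3 - (1/3)x = 32.5 + 0.25x gives x* = 422 and P* = 138.
With the subsidy, sellers receive Ps = Pb + 77 for each unit, where Pb is the price buyers pay.
On the curves, Pb = 836/3 - (1/3)x and Ps = 32.5 + 0.25x; the wedge Ps − Pb = 77 gives 32.5 + 0.25x − (836/3 - (1/3)x) = 77, so x' = 554.
Then Pb = 836/3 − (1/3)·554 = 94 and Ps = 32.5 + 0.25·554 = 171.
ΔCS = ½(422 + 554)(138 − 94) = 21472; ΔPS = ½(422 + 554)(171 − 138) = 16104.
Government spending = 77 × 554 = 42658.
Net change = 21472 + 16104 − 42658 = -5082. The loss equals the DWL triangle ½·77·132.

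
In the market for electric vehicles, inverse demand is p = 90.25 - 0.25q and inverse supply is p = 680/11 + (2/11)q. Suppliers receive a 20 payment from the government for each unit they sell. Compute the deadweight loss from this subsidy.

Pre-subsidy: 90.25 - 0.25q = 680/11 + (2/11)q gives q* = 1251/19 and p* = 1402/19.
With the subsidy, sellers receive ps = pb + 20 for each unit, where pb is the price buyers pay.
On the curves, pb = 90.25 - 0.25q and ps = 680/11 + (2/11)q; the wedge ps − pb = 20 gives 680/11 + (2/11)q − (90.25 - 0.25q) = 20, so q' = 2131/19.
Then pb = 90.25 − 0.25·(2131/19) = 1182/19 and ps = 680/11 + (2/11)·(2131/19) = 1562/19.
The subsidy expands output by 2131/19 − 1251/19 = 880/19 past the efficient level; on those units the gap between marginal cost and willingness to pay runs from 0 up to 20.
DWL = ½ × 20 × 880/19 = 8800/19.

Deadweight loss = 8800/19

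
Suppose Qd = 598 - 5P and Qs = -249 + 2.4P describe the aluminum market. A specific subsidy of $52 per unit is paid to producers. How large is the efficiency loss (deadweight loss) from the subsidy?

Deadweight loss = 81120/37

Pre-subsidy: 598 - 5P = -249 + 2.4P gives P* = 4235/37, Q* = 951/37.
With the subsidy, sellers receive Ps = Pb + 52 for each unit, where Pb is the price buyers pay.
Supply in terms of Pb becomes Qs = -249 + 2.4(Pb + 52) = -124.2 + 2.4Pb. Setting this equal to demand: 598 - 5Pb = -124.2 + 2.4Pb, so Pb = 3611/37.
Sellers receive Ps = 3611/37 + 52 = 5535/37; Q' = 598 − 5·(3611/37) = 4071/37.
The subsidy expands output by 4071/37 − 951/37 = 3120/37 past the efficient level; on those units the gap between marginal cost and willingness to pay runs from 0 up to 52.
DWL = ½ × 52 × 3120/37 = 81120/37.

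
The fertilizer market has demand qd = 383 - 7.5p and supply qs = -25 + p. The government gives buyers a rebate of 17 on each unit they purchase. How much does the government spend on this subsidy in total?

Government cost = 646

Pre-subsidy: 383 - 7.5p = -25 + p gives p* = 48, q* = 23.
With the rebate, buyers effectively pay pb = ps − 17, where ps is the price sellers receive.
Demand in terms of ps becomes qd = 383 − 7.5(ps − 17) = 510.5 - 7.5ps. Setting this equal to supply: 510.5 - 7.5ps = -25 + ps, so ps = 63.
Buyers pay pb = 63 − 17 = 46; q' = -25 + 1·63 = 38.
Government outlay = subsidy × quantity = 17 × 38 = 646.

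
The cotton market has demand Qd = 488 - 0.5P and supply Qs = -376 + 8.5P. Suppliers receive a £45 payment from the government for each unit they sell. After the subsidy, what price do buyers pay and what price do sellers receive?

Buyers pay £53.5; sellers receive £98.5

Pre-subsidy: 488 - 0.5P = -376 + 8.5P gives P* = 96, Q* = 440.
With the subsidy, sellers receive Ps = Pb + 45 for each unit, where Pb is the price buyers pay.
Supply in terms of Pb becomes Qs = -376 + 8.5(Pb + 45) = 6.5 + 8.5Pb. Setting this equal to demand: 488 - 0.5Pb = 6.5 + 8.5Pb, so Pb = 53.5.
Sellers receive Ps = 53.5 + 45 = 98.5; Q' = 488 − 0.5·53.5 = 461.25.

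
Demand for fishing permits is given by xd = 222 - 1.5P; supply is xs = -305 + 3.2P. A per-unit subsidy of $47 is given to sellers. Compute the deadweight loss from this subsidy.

Deadweight loss = $1128

Pre-subsidy: 222 - 1.5P = -305 + 3.2P gives P* = 5270/47, x* = 2529/47.
With the subsidy, sellers receive Ps = Pb + 47 for each unit, where Pb is the price buyers pay.
Supply in terms of Pb becomes xs = -305 + 3.2(Pb + 47) = -154.6 + 3.2Pb. Setting this equal to demand: 222 - 1.5Pb = -154.6 + 3.2Pb, so Pb = 3766/47.
Sellers receive Ps = 3766/47 + 47 = 5975/47; x' = 222 − 1.5·(3766/47) = 4785/47.
The subsidy expands output by 4785/47 − 2529/47 = 48 past the efficient level; on those units the gap between marginal cost and willingness to pay runs from 0 up to 47.
DWL = ½ × 47 × 48 = 1128.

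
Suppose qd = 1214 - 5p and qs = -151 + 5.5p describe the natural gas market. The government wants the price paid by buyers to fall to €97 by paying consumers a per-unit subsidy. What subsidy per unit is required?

Required subsidy s = €63 per unit

At a buyer price of 97, quantity demanded is 1214 − 5·97 = 729.
Sellers supply 729 only when they receive ps with -151 + 5.5·ps = 729, i.e. ps = 160.
s = ps − pb = 160 − 97 = 63.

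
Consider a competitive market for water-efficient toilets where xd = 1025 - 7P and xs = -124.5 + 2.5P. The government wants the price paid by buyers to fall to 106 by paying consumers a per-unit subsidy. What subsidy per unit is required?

Required subsidy s = 57 per unit

At a buyer price of 106, quantity demanded is 1025 − 7·106 = 283.
Sellers supply 283 only when they receive Ps with -124.5 + 2.5·Ps = 283, i.e. Ps = 163.
s = Ps − Pb = 163 − 106 = 57.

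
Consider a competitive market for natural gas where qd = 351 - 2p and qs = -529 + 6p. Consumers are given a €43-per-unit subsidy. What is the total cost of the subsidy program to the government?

Government cost = €8406.5

Pre-subsidy: 351 - 2p = -529 + 6p gives p* = 110, q* = 131.
With the rebate, buyers effectively pay pb = ps − 43, where ps is the price sellers receive.
Demand in terms of ps becomes qd = 351 − 2(ps − 43) = 437 - 2ps. Setting this equal to supply: 437 - 2ps = -529 + 6ps, so ps = 120.75.
Buyers pay pb = 120.75 − 43 = 77.75; q' = -529 + 6·120.75 = 195.5.
Government outlay = subsidy × quantity = 43 × 195.5 = 8406.5.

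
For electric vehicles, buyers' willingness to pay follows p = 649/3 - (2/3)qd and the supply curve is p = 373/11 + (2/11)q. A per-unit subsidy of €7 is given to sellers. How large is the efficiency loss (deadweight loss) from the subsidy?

Deadweight loss = €28.875

Pre-subsidy: 649/3 - (2/3)q = 373/11 + (2/11)q gives q* = 215 and p* = 73.
With the subsidy, sellers receive ps = pb + 7 for each unit, where pb is the price buyers pay.
On the curves, pb = 649/3 - (2/3)q and ps = 373/11 + (2/11)q; the wedge ps − pb = 7 gives 373/11 + (2/11)q − (649/3 - (2/3)q) = 7, so q' = 223.25.
Then pb = 649/3 − (2/3)·223.25 = 67.5 and ps = 373/11 + (2/11)·223.25 = 74.5.
The subsidy expands output by 223.25 − 215 = 8.25 past the efficient level; on those units the gap between marginal cost and willingness to pay runs from 0 up to 7.
DWL = ½ × 7 × 8.25 = 28.875.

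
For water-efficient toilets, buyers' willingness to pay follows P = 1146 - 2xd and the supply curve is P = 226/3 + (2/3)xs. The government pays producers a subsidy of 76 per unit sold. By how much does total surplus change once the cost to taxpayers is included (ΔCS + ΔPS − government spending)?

Pre-subsidy: 1146 - 2x = 226/3 + (2/3)x gives x* = 401.5 and P* = 343.
With the subsidy, sellers receive Ps = Pb + 76 for each unit, where Pb is the price buyers pay.
On the curves, Pb = 1146 - 2x and Ps = 226/3 + (2/3)x; the wedge Ps − Pb = 76 gives 226/3 + (2/3)x − (1146 - 2x) = 76, so x' = 430.
Then Pb = 1146 − 2·430 = 286 and Ps = 226/3 + (2/3)·430 = 362.
ΔCS = ½(401.5 + 430)(343 − 286) = 23697.75; ΔPS = ½(401.5 + 430)(362 − 343) = 7899.25.
Government spending = 76 × 430 = 32680.
Net change = 23697.75 + 7899.25 − 32680 = -1083. The loss equals the DWL triangle ½·76·28.5.

Net change in total surplus = -1083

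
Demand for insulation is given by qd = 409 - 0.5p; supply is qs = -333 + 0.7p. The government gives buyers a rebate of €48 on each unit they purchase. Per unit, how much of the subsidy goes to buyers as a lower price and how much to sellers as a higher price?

Buyers gain €28 per unit; sellers gain €20 per unit

Pre-subsidy: 409 - 0.5p = -333 + 0.7p gives p* = 1855/3, q* = 599/6.
With the rebate, buyers effectively pay pb = ps − 48, where ps is the price sellers receive.
Demand in terms of ps becomes qd = 409 − 0.5(ps − 48) = 433 - 0.5ps. Setting this equal to supply: 433 - 0.5ps = -333 + 0.7ps, so ps = 1915/3.
Buyers pay pb = 1915/3 − 48 = 1771/3; q' = -333 + 0.7·(1915/3) = 683/6.
Buyers' price falls by p* − pb = 1855/3 − 1771/3 = 28; sellers' price rises by ps − p* = 1915/3 − 1855/3 = 20.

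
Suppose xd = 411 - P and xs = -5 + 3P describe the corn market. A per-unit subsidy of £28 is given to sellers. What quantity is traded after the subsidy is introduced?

x' = 328

Pre-subsidy: 411 - P = -5 + 3P gives P* = 104, x* = 307.
With the subsidy, sellers receive Ps = Pb + 28 for each unit, where Pb is the price buyers pay.
Supply in terms of Pb becomes xs = -5 + 3(Pb + 28) = 79 + 3Pb. Setting this equal to demand: 411 - Pb = 79 + 3Pb, so Pb = 83.
Sellers receive Ps = 83 + 28 = 111; x' = 411 − 1·83 = 328.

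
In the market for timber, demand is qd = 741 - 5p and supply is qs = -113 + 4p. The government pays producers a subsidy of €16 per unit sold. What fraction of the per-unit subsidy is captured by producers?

Pre-subsidy: 741 - 5p = -113 + 4p gives p* = 854/9, q* = 2399/9.
With the subsidy, sellers receive ps = pb + 16 for each unit, where pb is the price buyers pay.
Supply in terms of pb becomes qs = -113 + 4(pb + 16) = -49 + 4pb. Setting this equal to demand: 741 - 5pb = -49 + 4pb, so pb = 790/9.
Sellers receive ps = 790/9 + 16 = 934/9; q' = 741 − 5·(790/9) = 2719/9.
Buyers' price falls by p* − pb = 854/9 − 790/9 = 64/9; sellers' price rises by ps − p* = 934/9 − 854/9 = 80/9.
So producers capture (80/9)/16 = 5/9 of each unit of subsidy.

Producer share = 5/9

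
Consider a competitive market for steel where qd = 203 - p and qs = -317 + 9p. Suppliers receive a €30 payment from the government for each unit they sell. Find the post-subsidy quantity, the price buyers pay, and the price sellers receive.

Pre-subsidy: 203 - p = -317 + 9p gives p* = 52, q* = 151.
With the subsidy, sellers receive ps = pb + 30 for each unit, where pb is the price buyers pay.
Supply in terms of pb becomes qs = -317 + 9(pb + 30) = -47 + 9pb. Setting this equal to demand: 203 - pb = -47 + 9pb, so pb = 25.
Sellers receive ps = 25 + 30 = 55; q' = 203 − 1·25 = 178.

q' = 178; buyers pay €25; sellers receive €55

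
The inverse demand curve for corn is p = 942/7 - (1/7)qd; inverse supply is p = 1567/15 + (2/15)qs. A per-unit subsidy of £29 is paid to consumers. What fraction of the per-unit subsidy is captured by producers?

Producer share = 14/29

Pre-subsidy: 942/7 - (1/7)q = 1567/15 + (2/15)q gives q* = 109 and p* = 119.
With the rebate, buyers effectively pay pb = ps − 29, where ps is the price sellers receive.
On the curves, pb = 942/7 - (1/7)q and ps = 1567/15 + (2/15)q; the wedge ps − pb = 29 gives 1567/15 + (2/15)q − (942/7 - (1/7)q) = 29, so q' = 214.
Then pb = 942/7 − (1/7)·214 = 104 and ps = 1567/15 + (2/15)·214 = 133.
Buyers' price falls by p* − pb = 119 − 104 = 15; sellers' price rises by ps − p* = 133 − 119 = 14.
So producers capture 14/29 = 14/29 of each unit of subsidy.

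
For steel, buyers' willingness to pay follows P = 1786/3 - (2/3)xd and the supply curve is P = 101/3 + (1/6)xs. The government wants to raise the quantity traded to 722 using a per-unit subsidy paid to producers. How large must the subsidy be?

Required subsidy s = 40 per unit

At x = 722, from the demand curve buyers pay Pb = 1786/3 − (2/3)·722 = 114; from the supply curve sellers need Ps = 101/3 + (1/6)·722 = 154.
The subsidy must fill the gap: s = Ps − Pb = 154 − 114 = 40.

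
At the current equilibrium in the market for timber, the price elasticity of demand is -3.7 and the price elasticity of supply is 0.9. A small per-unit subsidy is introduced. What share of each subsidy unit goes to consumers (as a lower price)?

Consumer share = 9/46

For a small subsidy around the equilibrium, the benefit split depends on the relative slopes, which at a point are proportional to the elasticities.
Buyer share = εs/(εs + |εd|) = 0.9/(0.9 + 3.7) = 9/46; seller share = |εd|/(εs + |εd|) = 37/46.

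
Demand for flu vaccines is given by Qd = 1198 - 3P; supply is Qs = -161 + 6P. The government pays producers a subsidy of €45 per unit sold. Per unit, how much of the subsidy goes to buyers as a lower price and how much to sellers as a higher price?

Buyers gain €30 per unit; sellers gain €15 per unit

Pre-subsidy: 1198 - 3P = -161 + 6P gives P* = 151, Q* = 745.
With the subsidy, sellers receive Ps = Pb + 45 for each unit, where Pb is the price buyers pay.
Supply in terms of Pb becomes Qs = -161 + 6(Pb + 45) = 109 + 6Pb. Setting this equal to demand: 1198 - 3Pb = 109 + 6Pb, so Pb = 121.
Sellers receive Ps = 121 + 45 = 166; Q' = 1198 − 3·121 = 835.
Buyers' price falls by P* − Pb = 151 − 121 = 30; sellers' price rises by Ps − P* = 166 − 151 = 15.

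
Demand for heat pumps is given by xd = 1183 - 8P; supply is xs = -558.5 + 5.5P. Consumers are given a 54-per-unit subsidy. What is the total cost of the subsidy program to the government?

Pre-subsidy: 1183 - 8P = -558.5 + 5.5P gives P* = 129, x* = 151.
With the rebate, buyers effectively pay Pb = Ps − 54, where Ps is the price sellers receive.
Demand in terms of Ps becomes xd = 1183 − 8(Ps − 54) = 1615 - 8Ps. Setting this equal to supply: 1615 - 8Ps = -558.5 + 5.5Ps, so Ps = 161.
Buyers pay Pb = 161 − 54 = 107; x' = -558.5 + 5.5·161 = 327.
Government outlay = subsidy × quantity = 54 × 327 = 17658.

Government cost = 17658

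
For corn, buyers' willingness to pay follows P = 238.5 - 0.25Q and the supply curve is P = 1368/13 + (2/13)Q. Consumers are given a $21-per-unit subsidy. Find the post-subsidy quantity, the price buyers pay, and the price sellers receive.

Pre-subsidy: 238.5 - 0.25Q = 1368/13 + (2/13)Q gives Q* = 330 and P* = 156.
With the rebate, buyers effectively pay Pb = Ps − 21, where Ps is the price sellers receive.
On the curves, Pb = 238.5 - 0.25Q and Ps = 1368/13 + (2/13)Q; the wedge Ps − Pb = 21 gives 1368/13 + (2/13)Q − (238.5 - 0.25Q) = 21, so Q' = 382.
Then Pb = 238.5 − 0.25·382 = 143 and Ps = 1368/13 + (2/13)·382 = 164.

Q' = 382; buyers pay $143; sellers receive $164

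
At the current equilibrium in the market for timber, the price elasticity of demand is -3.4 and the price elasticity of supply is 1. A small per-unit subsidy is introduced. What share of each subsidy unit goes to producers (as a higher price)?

For a small subsidy around the equilibrium, the benefit split depends on the relative slopes, which at a point are proportional to the elasticities.
Buyer share = εs/(εs + |εd|) = 1/(1 + 3.4) = 5/22; seller share = |εd|/(εs + |εd|) = 17/22.
So producers capture 17/22 of the subsidy.

Producer share = 17/22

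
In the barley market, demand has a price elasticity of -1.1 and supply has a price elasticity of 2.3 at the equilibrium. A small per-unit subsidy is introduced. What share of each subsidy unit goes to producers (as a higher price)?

Producer share = 11/34

For a small subsidy around the equilibrium, the benefit split depends on the relative slopes, which at a point are proportional to the elasticities.
Buyer share = εs/(εs + |εd|) = 2.3/(2.3 + 1.1) = 23/34; seller share = |εd|/(εs + |εd|) = 11/34.
So producers capture 11/34 of the subsidy.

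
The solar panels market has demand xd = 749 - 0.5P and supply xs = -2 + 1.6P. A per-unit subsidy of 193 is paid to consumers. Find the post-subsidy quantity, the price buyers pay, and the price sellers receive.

x' = 4506/7; buyers pay 1474/7; sellers receive 2825/7

Pre-subsidy: 749 - 0.5P = -2 + 1.6P gives P* = 7510/21, x* = 11974/21.
With the rebate, buyers effectively pay Pb = Ps − 193, where Ps is the price sellers receive.
Demand in terms of Ps becomes xd = 749 − 0.5(Ps − 193) = 845.5 - 0.5Ps. Setting this equal to supply: 845.5 - 0.5Ps = -2 + 1.6Ps, so Ps = 2825/7.
Buyers pay Pb = 2825/7 − 193 = 1474/7; x' = -2 + 1.6·(2825/7) = 4506/7.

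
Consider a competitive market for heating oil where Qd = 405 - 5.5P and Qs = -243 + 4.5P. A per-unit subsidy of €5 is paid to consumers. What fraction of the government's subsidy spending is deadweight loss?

Pre-subsidy: 405 - 5.5P = -243 + 4.5P gives P* = 64.8, Q* = 48.6.
With the rebate, buyers effectively pay Pb = Ps − 5, where Ps is the price sellers receive.
Demand in terms of Ps becomes Qd = 405 − 5.5(Ps − 5) = 432.5 - 5.5Ps. Setting this equal to supply: 432.5 - 5.5Ps = -243 + 4.5Ps, so Ps = 67.55.
Buyers pay Pb = 67.55 − 5 = 62.55; Q' = -243 + 4.5·67.55 = 60.975.
ΔCS = ½(48.6 + 60.975)(64.8 − 62.55) = 123.271875; ΔPS = ½(48.6 + 60.975)(67.55 − 64.8) = 150.665625.
Government spending = 5 × 60.975 = 304.875.
DWL = ½ × 5 × (60.975 − 48.6) = 30.9375; fraction = 30.9375 / 304.875 = 55/542.

DWL / government spending = 55/542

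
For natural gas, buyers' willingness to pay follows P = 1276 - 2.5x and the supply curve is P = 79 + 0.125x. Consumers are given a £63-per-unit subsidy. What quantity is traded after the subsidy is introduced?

x' = 480

Pre-subsidy: 1276 - 2.5x = 79 + 0.125x gives x* = 456 and P* = 136.
With the rebate, buyers effectively pay Pb = Ps − 63, where Ps is the price sellers receive.
On the curves, Pb = 1276 - 2.5x and Ps = 79 + 0.125x; the wedge Ps − Pb = 63 gives 79 + 0.125x − (1276 - 2.5x) = 63, so x' = 480.
Then Pb = 1276 − 2.5·480 = 76 and Ps = 79 + 0.125·480 = 139.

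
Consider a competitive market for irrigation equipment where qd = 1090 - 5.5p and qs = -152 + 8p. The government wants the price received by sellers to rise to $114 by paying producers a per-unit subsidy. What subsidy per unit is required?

At a seller price of 114, quantity supplied is -152 + 8·114 = 760.
Buyers absorb 760 only when they pay pb with 1090 − 5.5·pb = 760, i.e. pb = 60.
s = ps − pb = 114 − 60 = 54.

Required subsidy s = $54 per unit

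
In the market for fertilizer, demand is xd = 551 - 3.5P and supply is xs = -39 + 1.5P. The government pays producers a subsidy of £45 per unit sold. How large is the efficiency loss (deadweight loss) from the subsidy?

Deadweight loss = £1063.125

Pre-subsidy: 551 - 3.5P = -39 + 1.5P gives P* = 118, x* = 138.
With the subsidy, sellers receive Ps = Pb + 45 for each unit, where Pb is the price buyers pay.
Supply in terms of Pb becomes xs = -39 + 1.5(Pb + 45) = 28.5 + 1.5Pb. Setting this equal to demand: 551 - 3.5Pb = 28.5 + 1.5Pb, so Pb = 104.5.
Sellers receive Ps = 104.5 + 45 = 149.5; x' = 551 − 3.5·104.5 = 185.25.
The subsidy expands output by 185.25 − 138 = 47.25 past the efficient level; on those units the gap between marginal cost and willingness to pay runs from 0 up to 45.
DWL = ½ × 45 × 47.25 = 1063.125.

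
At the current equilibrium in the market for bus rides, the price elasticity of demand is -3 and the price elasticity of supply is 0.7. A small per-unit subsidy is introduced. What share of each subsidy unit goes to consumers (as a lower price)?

For a small subsidy around the equilibrium, the benefit split depends on the relative slopes, which at a point are proportional to the elasticities.
Buyer share = εs/(εs + |εd|) = 0.7/(0.7 + 3) = 7/37; seller share = |εd|/(εs + |εd|) = 30/37.

Consumer share = 7/37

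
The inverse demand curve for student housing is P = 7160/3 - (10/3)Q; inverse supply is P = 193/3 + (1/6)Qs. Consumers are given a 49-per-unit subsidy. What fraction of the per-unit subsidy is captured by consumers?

Pre-subsidy: 7160/3 - (10/3)Q = 193/3 + (1/6)Q gives Q* = 13934/21 and P* = 11020/63.
With the rebate, buyers effectively pay Pb = Ps − 49, where Ps is the price sellers receive.
On the curves, Pb = 7160/3 - (10/3)Q and Ps = 193/3 + (1/6)Q; the wedge Ps − Pb = 49 gives 193/3 + (1/6)Q − (7160/3 - (10/3)Q) = 49, so Q' = 14228/21.
Then Pb = 7160/3 − (10/3)·(14228/21) = 8080/63 and Ps = 193/3 + (1/6)·(14228/21) = 11167/63.
Buyers' price falls by P* − Pb = 11020/63 − 8080/63 = 140/3; sellers' price rises by Ps − P* = 11167/63 − 11020/63 = 7/3.
So consumers capture (140/3)/49 = 20/21 of each unit of subsidy.

Consumer share = 20/21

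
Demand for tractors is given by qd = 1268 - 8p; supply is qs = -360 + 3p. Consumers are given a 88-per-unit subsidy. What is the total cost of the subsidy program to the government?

Government cost = 24288

Pre-subsidy: 1268 - 8p = -360 + 3p gives p* = 148, q* = 84.
With the rebate, buyers effectively pay pb = ps − 88, where ps is the price sellers receive.
Demand in terms of ps becomes qd = 1268 − 8(ps − 88) = 1972 - 8ps. Setting this equal to supply: 1972 - 8ps = -360 + 3ps, so ps = 212.
Buyers pay pb = 212 − 88 = 124; q' = -360 + 3·212 = 276.
Government outlay = subsidy × quantity = 88 × 276 = 24288.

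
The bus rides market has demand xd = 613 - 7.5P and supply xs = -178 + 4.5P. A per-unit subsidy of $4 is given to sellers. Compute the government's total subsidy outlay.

Government cost = $519.5

Pre-subsidy: 613 - 7.5P = -178 + 4.5P gives P* = 791/12, x* = 118.625.
With the subsidy, sellers receive Ps = Pb + 4 for each unit, where Pb is the price buyers pay.
Supply in terms of Pb becomes xs = -178 + 4.5(Pb + 4) = -160 + 4.5Pb. Setting this equal to demand: 613 - 7.5Pb = -160 + 4.5Pb, so Pb = 773/12.
Sellers receive Ps = 773/12 + 4 = 821/12; x' = 613 − 7.5·(773/12) = 129.875.
Government outlay = subsidy × quantity = 4 × 129.875 = 519.5.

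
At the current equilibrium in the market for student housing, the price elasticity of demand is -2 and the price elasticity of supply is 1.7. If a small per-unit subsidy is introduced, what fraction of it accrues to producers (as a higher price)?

Producer share = 20/37

For a small subsidy around the equilibrium, the benefit split depends on the relative slopes, which at a point are proportional to the elasticities.
Buyer share = εs/(εs + |εd|) = 1.7/(1.7 + 2) = 17/37; seller share = |εd|/(εs + |εd|) = 20/37.
So producers capture 20/37 of the subsidy.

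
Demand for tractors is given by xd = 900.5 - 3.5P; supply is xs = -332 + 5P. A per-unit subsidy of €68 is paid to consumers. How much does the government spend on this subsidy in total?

Government cost = €36244

Pre-subsidy: 900.5 - 3.5P = -332 + 5P gives P* = 145, x* = 393.
With the rebate, buyers effectively pay Pb = Ps − 68, where Ps is the price sellers receive.
Demand in terms of Ps becomes xd = 900.5 − 3.5(Ps − 68) = 1138.5 - 3.5Ps. Setting this equal to supply: 1138.5 - 3.5Ps = -332 + 5Ps, so Ps = 173.
Buyers pay Pb = 173 − 68 = 105; x' = -332 + 5·173 = 533.
Government outlay = subsidy × quantity = 68 × 533 = 36244.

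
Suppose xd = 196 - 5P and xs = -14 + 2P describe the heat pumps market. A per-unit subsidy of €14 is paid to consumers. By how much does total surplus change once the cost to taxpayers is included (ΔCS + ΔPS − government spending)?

Net change in total surplus = -€140

Pre-subsidy: 196 - 5P = -14 + 2P gives P* = 30, x* = 46.
With the rebate, buyers effectively pay Pb = Ps − 14, where Ps is the price sellers receive.
Demand in terms of Ps becomes xd = 196 − 5(Ps − 14) = 266 - 5Ps. Setting this equal to supply: 266 - 5Ps = -14 + 2Ps, so Ps = 40.
Buyers pay Pb = 40 − 14 = 26; x' = -14 + 2·40 = 66.
ΔCS = ½(46 + 66)(30 − 26) = 224; ΔPS = ½(46 + 66)(40 − 30) = 560.
Government spending = 14 × 66 = 924.
Net change = 224 + 560 − 924 = -140. The loss equals the DWL triangle ½·14·20.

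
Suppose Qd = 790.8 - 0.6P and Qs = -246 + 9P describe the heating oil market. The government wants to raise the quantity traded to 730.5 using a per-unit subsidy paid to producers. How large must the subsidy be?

At Q = 730.5, invert demand for the buyer price: Pb = (790.8 − 730.5)/0.6 = 100.5; invert supply for the seller price: Ps = (730.5 − (-246))/9 = 108.5.
The subsidy must fill the gap: s = Ps − Pb = 108.5 − 100.5 = 8.

Required subsidy s = 8 per unit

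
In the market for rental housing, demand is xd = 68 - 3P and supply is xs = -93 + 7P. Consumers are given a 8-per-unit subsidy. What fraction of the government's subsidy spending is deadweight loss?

DWL / government spending = 84/365

Pre-subsidy: 68 - 3P = -93 + 7P gives P* = 16.1, x* = 19.7.
With the rebate, buyers effectively pay Pb = Ps − 8, where Ps is the price sellers receive.
Demand in terms of Ps becomes xd = 68 − 3(Ps − 8) = 92 - 3Ps. Setting this equal to supply: 92 - 3Ps = -93 + 7Ps, so Ps = 18.5.
Buyers pay Pb = 18.5 − 8 = 10.5; x' = -93 + 7·18.5 = 36.5.
ΔCS = ½(19.7 + 36.5)(16.1 − 10.5) = 157.36; ΔPS = ½(19.7 + 36.5)(18.5 − 16.1) = 67.44.
Government spending = 8 × 36.5 = 292.
DWL = ½ × 8 × (36.5 − 19.7) = 67.2; fraction = 67.2 / 292 = 84/365.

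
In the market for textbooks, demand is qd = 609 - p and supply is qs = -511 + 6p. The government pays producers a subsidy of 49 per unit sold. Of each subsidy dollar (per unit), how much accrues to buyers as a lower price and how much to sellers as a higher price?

Pre-subsidy: 609 - p = -511 + 6p gives p* = 160, q* = 449.
With the subsidy, sellers receive ps = pb + 49 for each unit, where pb is the price buyers pay.
Supply in terms of pb becomes qs = -511 + 6(pb + 49) = -217 + 6pb. Setting this equal to demand: 609 - pb = -217 + 6pb, so pb = 118.
Sellers receive ps = 118 + 49 = 167; q' = 609 − 1·118 = 491.
Buyers' price falls by p* − pb = 160 − 118 = 42; sellers' price rises by ps − p* = 167 − 160 = 7.

Buyers gain 42 per unit; sellers gain 7 per unit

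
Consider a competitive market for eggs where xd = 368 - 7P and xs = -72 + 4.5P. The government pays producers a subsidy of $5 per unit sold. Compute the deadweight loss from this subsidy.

Deadweight loss = 1575/46

Pre-subsidy: 368 - 7P = -72 + 4.5P gives P* = 880/23, x* = 2304/23.
With the subsidy, sellers receive Ps = Pb + 5 for each unit, where Pb is the price buyers pay.
Supply in terms of Pb becomes xs = -72 + 4.5(Pb + 5) = -49.5 + 4.5Pb. Setting this equal to demand: 368 - 7Pb = -49.5 + 4.5Pb, so Pb = 835/23.
Sellers receive Ps = 835/23 + 5 = 950/23; x' = 368 − 7·(835/23) = 2619/23.
The subsidy expands output by 2619/23 − 2304/23 = 315/23 past the efficient level; on those units the gap between marginal cost and willingness to pay runs from 0 up to 5.
DWL = ½ × 5 × 315/23 = 1575/46.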